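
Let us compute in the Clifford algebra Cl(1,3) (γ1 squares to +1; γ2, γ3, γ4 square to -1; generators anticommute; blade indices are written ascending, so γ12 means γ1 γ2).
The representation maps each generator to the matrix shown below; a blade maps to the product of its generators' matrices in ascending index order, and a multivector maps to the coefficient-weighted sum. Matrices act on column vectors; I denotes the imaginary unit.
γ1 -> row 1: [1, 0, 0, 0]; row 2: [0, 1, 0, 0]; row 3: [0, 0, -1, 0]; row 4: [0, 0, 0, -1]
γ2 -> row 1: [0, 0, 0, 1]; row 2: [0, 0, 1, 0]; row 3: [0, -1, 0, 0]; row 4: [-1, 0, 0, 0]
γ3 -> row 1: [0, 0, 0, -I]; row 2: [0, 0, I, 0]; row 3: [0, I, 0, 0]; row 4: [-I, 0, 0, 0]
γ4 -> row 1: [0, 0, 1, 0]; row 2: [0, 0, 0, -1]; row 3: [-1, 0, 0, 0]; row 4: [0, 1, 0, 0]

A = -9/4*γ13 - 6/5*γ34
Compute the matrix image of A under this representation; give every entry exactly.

Bivector images (products of the table entries): rho(γ13) = rho(γ1)rho(γ3) = row 1: [0, 0, 0, -I]; row 2: [0, 0, I, 0]; row 3: [0, -I, 0, 0]; row 4: [I, 0, 0, 0]; rho(γ34) = rho(γ3)rho(γ4) = row 1: [0, -I, 0, 0]; row 2: [-I, 0, 0, 0]; row 3: [0, 0, 0, -I]; row 4: [0, 0, -I, 0].
M = (-9/4)*rho(γ13) + (-6/5)*rho(γ34), summed entrywise:
Answer: row 1: [0, 6*I/5, 0, 9*I/4]; row 2: [6*I/5, 0, -9*I/4, 0]; row 3: [0, 9*I/4, 0, 6*I/5]; row 4: [-9*I/4, 0, 6*I/5, 0]


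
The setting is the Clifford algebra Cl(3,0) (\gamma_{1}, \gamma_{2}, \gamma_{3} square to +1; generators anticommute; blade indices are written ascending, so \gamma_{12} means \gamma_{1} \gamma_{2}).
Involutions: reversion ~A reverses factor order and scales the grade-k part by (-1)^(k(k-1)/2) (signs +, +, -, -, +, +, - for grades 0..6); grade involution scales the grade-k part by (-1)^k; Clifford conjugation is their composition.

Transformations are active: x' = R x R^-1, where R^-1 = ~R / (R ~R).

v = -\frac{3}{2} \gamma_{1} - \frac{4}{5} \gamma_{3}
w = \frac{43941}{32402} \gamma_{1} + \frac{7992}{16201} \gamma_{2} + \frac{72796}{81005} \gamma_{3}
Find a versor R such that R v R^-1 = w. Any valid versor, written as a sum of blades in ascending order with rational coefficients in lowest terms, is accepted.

The midline construction: v and w both square to \frac{289}{100}, so reflecting in their sum -\frac{2331}{16201} \gamma_{1} + \frac{7992}{16201} \gamma_{2} + \frac{7992}{81005} \gamma_{3} exchanges them.
Answer: -\frac{2331}{16201} \gamma_{1} + \frac{7992}{16201} \gamma_{2} + \frac{7992}{81005} \gamma_{3}


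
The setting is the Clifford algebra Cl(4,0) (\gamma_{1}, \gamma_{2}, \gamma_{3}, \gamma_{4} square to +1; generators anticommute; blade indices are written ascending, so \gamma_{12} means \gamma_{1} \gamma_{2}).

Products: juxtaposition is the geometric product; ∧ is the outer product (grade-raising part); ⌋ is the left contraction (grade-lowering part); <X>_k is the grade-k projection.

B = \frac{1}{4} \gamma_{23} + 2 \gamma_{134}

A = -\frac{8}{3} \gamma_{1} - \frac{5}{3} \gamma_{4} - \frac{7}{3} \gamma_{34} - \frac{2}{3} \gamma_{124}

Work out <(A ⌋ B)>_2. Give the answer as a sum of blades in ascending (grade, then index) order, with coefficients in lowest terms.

step 1: \frac{14}{3} \gamma_{1} - \frac{10}{3} \gamma_{13} - \frac{16}{3} \gamma_{34}
step 2: -\frac{10}{3} \gamma_{13} - \frac{16}{3} \gamma_{34}
Answer: -\frac{10}{3} \gamma_{13} - \frac{16}{3} \gamma_{34}


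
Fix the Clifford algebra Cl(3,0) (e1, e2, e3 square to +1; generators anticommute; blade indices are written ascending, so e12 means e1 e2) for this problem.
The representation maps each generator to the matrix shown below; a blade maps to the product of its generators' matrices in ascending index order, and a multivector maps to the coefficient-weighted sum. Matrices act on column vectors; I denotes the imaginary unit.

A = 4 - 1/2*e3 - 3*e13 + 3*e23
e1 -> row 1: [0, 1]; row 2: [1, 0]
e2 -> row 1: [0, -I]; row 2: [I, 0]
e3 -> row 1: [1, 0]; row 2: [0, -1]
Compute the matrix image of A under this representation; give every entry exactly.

Bivector images (products of the table entries): rho(e13) = rho(e1)rho(e3) = row 1: [0, -1]; row 2: [1, 0]; rho(e23) = rho(e2)rho(e3) = row 1: [0, I]; row 2: [I, 0].
M = (4)*1 + (-1/2)*rho(e3) + (-3)*rho(e13) + (3)*rho(e23), summed entrywise (1 is the identity matrix):
Answer: row 1: [7/2, 3 + 3*I]; row 2: [-3 + 3*I, 9/2]


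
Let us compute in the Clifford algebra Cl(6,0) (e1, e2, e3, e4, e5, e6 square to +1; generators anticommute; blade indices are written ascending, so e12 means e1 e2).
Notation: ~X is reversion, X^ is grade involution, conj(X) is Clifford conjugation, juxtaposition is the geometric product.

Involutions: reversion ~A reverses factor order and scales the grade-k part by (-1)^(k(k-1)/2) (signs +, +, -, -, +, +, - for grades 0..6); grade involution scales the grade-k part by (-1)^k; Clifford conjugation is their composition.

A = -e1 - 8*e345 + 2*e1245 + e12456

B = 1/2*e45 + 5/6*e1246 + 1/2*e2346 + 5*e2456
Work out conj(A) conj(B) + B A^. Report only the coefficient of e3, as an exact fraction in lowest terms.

first term: -5*e1 - 4*e3 + 5/6*e5 + e12 - 10*e16 + 5/3*e56 - 1/2*e126 - 1/2*e135 - 1/2*e145 - 40*e236 + 5/6*e246 - 4*e256 - e1356 + 1/2*e12346 + 20/3*e12356 + 5*e12456
second term: -5*e1 - 4*e3 + 5/6*e5 - e12 + 10*e16 - 5/3*e56 + 1/2*e126 + 1/2*e135 + 1/2*e145 + 40*e236 - 5/6*e246 + 4*e256 - e1356 + 1/2*e12346 + 20/3*e12356 + 5*e12456
Answer: -8


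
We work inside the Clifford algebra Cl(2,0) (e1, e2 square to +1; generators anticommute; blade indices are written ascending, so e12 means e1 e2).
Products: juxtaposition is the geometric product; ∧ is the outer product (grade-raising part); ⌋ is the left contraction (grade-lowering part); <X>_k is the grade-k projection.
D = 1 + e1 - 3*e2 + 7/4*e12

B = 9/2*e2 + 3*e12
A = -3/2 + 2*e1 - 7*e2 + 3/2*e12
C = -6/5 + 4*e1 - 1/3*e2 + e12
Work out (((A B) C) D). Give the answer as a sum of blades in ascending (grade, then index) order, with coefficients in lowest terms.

step 1: -36 + 111/4*e1 - 3/4*e2 + 9/2*e12
step 2: 2999/20 - 3561/20*e1 + 453/20*e2 - 953/20*e12
step 3: -1013/80 + 6017/80*e1 - 55291/80*e2 + 58101/80*e12
Answer: -1013/80 + 6017/80*e1 - 55291/80*e2 + 58101/80*e12


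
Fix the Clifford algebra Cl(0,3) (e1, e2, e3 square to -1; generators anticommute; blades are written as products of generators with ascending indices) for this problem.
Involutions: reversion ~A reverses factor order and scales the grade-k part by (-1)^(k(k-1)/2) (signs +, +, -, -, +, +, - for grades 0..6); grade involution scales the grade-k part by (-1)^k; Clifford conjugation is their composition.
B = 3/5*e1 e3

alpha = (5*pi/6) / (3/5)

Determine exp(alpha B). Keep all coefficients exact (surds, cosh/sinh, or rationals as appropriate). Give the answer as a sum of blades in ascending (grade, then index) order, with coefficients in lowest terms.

B^2 = (3/5)^2*(e1 e3)^2 = 9/25*(-1) = -9/25 (a basis 2-blade squares to minus the product of its generators' squares).
B^2 = -9/25 — since the square is negative, the closed form is circular: l = 3/5, alpha*l = 5*pi/6, so exp(alpha B) = cos(5*pi/6) + (sin(5*pi/6)/(3/5))*B = -sqrt(3)/2 + (5/6)*B.
Answer: -sqrt(3)/2 + 1/2*e1 e3


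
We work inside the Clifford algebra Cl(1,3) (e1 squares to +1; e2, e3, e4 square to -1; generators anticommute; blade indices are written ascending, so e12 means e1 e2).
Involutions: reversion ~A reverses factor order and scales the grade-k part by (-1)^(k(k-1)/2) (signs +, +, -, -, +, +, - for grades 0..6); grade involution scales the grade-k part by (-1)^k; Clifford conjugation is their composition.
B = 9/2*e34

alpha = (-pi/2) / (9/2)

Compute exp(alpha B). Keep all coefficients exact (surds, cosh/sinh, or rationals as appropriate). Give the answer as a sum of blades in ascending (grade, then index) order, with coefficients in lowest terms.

B^2 = (9/2)^2*(e34)^2 = 81/4*(-1) = -81/4 (a basis 2-blade squares to minus the product of its generators' squares).
B^2 = -81/4 — a negative square means the series sums to a rotation: l = 9/2, alpha*l = -pi/2, so exp(alpha B) = cos(-pi/2) + (sin(-pi/2)/(9/2))*B = 0 + (-2/9)*B.
Answer: -e34


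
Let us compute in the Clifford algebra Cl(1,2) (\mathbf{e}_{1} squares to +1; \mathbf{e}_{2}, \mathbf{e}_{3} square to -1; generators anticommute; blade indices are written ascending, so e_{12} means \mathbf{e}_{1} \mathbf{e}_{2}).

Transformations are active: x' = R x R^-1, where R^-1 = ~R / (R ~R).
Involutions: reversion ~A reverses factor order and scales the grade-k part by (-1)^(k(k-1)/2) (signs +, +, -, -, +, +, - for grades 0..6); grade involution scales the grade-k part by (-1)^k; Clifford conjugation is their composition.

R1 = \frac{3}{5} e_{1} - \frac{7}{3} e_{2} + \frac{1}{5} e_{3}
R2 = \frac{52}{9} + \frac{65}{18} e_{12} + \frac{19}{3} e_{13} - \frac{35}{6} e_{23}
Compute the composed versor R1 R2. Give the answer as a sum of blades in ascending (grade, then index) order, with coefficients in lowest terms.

Distribute over the terms of R1 (each basis-blade product reordered to ascending indices, repeated generators contracted through their squares):
(\frac{3}{5} e_{1}) R2 = \frac{52}{15} e_{1} + \frac{13}{6} e_{2} + \frac{19}{5} e_{3} - \frac{7}{2} e_{123}
(-\frac{7}{3} e_{2}) R2 = -\frac{455}{54} e_{1} - \frac{364}{27} e_{2} - \frac{245}{18} e_{3} + \frac{133}{9} e_{123}
(\frac{1}{5} e_{3}) R2 = \frac{19}{15} e_{1} - \frac{7}{6} e_{2} + \frac{52}{45} e_{3} + \frac{13}{18} e_{123}
Summing the partial products and collecting blades:
Answer: -\frac{997}{270} e_{1} - \frac{337}{27} e_{2} - \frac{779}{90} e_{3} + 12 e_{123}


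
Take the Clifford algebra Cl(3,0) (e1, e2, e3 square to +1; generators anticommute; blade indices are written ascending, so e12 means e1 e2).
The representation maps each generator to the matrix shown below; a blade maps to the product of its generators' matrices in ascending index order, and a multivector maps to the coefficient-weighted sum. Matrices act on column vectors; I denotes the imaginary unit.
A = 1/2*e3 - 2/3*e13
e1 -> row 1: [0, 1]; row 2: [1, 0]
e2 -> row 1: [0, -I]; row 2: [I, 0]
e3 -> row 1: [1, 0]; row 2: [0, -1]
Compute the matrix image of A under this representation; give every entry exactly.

Bivector images (products of the table entries): rho(e13) = rho(e1)rho(e3) = row 1: [0, -1]; row 2: [1, 0].
M = (1/2)*rho(e3) + (-2/3)*rho(e13), summed entrywise:
Answer: row 1: [1/2, 2/3]; row 2: [-2/3, -1/2]


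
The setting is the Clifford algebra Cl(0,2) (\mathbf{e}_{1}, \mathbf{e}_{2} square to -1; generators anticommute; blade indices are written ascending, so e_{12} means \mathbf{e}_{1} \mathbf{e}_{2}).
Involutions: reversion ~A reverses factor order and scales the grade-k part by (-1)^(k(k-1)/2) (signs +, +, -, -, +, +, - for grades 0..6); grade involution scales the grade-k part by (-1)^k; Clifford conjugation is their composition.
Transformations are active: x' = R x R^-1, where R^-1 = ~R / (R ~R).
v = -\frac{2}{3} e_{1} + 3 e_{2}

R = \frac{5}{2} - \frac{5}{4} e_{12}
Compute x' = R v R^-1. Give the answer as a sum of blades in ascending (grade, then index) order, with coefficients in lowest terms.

~R = \frac{5}{2} + \frac{5}{4} e_{12}, and R ~R = \frac{125}{16}, so R^-1 = ~R / (\frac{125}{16}).
R v = \frac{25}{12} e_{1} + \frac{25}{3} e_{2}
Answer: 2 e_{1} + \frac{7}{3} e_{2}


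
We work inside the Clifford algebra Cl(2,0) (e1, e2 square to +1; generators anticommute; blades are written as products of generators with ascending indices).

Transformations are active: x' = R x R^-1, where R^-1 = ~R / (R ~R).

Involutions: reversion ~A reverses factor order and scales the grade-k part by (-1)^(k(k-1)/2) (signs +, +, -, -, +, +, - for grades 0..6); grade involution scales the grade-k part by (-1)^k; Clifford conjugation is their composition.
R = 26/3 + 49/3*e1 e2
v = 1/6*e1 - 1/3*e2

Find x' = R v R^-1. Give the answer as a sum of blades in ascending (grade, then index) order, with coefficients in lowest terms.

~R = 26/3 - 49/3*e1 e2, and R ~R = 3077/9, so R^-1 = ~R / (3077/9).
R v = -4*e1 - 101/18*e2
Answer: -6821/18462*e1 + 451/9231*e2


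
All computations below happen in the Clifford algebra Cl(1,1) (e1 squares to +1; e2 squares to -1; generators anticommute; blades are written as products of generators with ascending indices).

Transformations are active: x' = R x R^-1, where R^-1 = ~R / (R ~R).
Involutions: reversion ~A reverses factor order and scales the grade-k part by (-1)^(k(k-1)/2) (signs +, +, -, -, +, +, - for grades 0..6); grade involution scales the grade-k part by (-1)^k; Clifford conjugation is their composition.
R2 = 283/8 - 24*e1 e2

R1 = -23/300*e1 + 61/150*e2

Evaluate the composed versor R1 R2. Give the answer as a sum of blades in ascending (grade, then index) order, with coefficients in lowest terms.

Distribute over the terms of R1 (each basis-blade product reordered to ascending indices, repeated generators contracted through their squares):
(-23/300*e1) R2 = -6509/2400*e1 + 46/25*e2
(61/150*e2) R2 = -244/25*e1 + 17263/1200*e2
Summing the partial products and collecting blades:
Answer: -29933/2400*e1 + 19471/1200*e2


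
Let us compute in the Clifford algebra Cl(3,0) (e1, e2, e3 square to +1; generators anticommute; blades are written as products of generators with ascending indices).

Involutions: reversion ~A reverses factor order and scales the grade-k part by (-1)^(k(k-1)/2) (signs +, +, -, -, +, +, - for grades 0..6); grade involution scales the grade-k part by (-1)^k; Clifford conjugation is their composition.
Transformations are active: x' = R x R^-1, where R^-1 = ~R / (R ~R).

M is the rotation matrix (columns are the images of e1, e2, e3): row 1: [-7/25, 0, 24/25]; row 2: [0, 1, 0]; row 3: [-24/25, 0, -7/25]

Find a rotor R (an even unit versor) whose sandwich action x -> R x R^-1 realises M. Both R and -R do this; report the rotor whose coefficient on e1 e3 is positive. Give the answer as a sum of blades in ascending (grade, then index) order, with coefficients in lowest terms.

Method: write R = a + b12*e1 e2 + b13*e1 e3 + b23*e2 e3 with a^2 + b12^2 + b13^2 + b23^2 = 1 (so R^-1 = ~R). Expanding the columns R e_j ~R gives tr M = 4a^2 - 1 and, from the antisymmetric part, M21 - M12 = -4a*b12, M13 - M31 = 4a*b13, M32 - M23 = -4a*b23.
Here tr M = 11/25, so a^2 = (1 + tr M)/4 = 9/25 and a = ±3/5. Taking a = 3/5: M21 - M12 = 0, M13 - M31 = 48/25, M32 - M23 = 0, giving b12 = 0, b13 = 4/5, b23 = 0, i.e. R = 3/5 + 4/5*e1 e3.
Its e1 e3 coefficient is already positive.
Answer: 3/5 + 4/5*e1 e3. Uniqueness: Spin(3) -> SO(3) maps R and -R to the same rotation of trace 11/25; fixing the sign of the e1 e3 coefficient removes the ambiguity.


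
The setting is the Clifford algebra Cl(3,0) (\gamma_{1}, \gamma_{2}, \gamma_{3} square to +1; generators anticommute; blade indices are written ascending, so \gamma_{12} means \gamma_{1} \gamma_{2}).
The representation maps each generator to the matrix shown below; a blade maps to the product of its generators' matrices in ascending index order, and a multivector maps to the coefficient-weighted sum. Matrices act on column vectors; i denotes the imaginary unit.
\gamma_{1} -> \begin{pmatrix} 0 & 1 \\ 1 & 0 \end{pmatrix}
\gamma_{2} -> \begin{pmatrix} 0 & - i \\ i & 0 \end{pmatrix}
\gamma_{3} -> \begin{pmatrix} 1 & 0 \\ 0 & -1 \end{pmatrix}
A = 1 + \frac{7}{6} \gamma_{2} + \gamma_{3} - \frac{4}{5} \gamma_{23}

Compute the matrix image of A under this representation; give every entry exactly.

Bivector images (products of the table entries): rho(\gamma_{23}) = rho(\gamma_{2})rho(\gamma_{3}) = \begin{pmatrix} 0 & i \\ i & 0 \end{pmatrix}.
M = (1)*1 + (\frac{7}{6})*rho(\gamma_{2}) + (1)*rho(\gamma_{3}) + (-\frac{4}{5})*rho(\gamma_{23}), summed entrywise (1 is the identity matrix):
Answer: \begin{pmatrix} 2 & - \frac{59 i}{30} \\ \frac{11 i}{30} & 0 \end{pmatrix}


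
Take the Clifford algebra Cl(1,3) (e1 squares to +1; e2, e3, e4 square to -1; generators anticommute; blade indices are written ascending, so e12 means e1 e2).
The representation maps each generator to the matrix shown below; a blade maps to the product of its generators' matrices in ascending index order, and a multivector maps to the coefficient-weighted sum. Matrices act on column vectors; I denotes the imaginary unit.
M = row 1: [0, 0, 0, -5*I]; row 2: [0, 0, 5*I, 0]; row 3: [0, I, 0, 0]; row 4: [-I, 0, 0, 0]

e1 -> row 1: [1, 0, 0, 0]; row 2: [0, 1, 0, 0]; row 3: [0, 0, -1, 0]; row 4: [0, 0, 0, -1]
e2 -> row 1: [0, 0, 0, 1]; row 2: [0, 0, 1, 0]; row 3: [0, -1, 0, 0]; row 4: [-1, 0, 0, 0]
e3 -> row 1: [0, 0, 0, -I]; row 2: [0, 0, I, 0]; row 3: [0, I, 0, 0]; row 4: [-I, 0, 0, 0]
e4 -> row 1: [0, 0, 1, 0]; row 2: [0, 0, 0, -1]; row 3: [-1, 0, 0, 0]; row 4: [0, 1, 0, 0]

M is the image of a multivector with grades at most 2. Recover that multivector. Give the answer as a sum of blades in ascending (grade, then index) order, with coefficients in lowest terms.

Method: the blade images are trace-orthogonal — tr(rho(e_A) rho(e_B)^-1) = 4 if A = B and 0 otherwise — and rho(e_A)^-1 = (e_A)^2 * rho(e_A) with (e_A)^2 = +1 or -1, so the coefficient of e_A in the preimage is (e_A)^2 * tr(M rho(e_A))/4.
Nonzero projections over blades of grade <= 2: e3: (e3)^2 = -1, tr(M rho(e3)) = -12, coefficient 3; e13: (e13)^2 = +1, tr(M rho(e13)) = 8, coefficient 2. Every other blade of grade <= 2 projects to 0.
Answer: 3*e3 + 2*e13


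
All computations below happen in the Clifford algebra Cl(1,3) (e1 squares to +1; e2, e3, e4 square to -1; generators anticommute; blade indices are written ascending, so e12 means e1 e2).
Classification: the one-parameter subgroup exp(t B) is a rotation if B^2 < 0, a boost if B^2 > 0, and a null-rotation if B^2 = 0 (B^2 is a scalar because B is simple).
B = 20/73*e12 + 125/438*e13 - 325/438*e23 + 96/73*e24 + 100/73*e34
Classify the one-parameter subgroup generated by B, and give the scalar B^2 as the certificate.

B^2 term by term: the squares give (20/73)^2*(e12)^2 + (125/438)^2*(e13)^2 + (-325/438)^2*(e23)^2 + (96/73)^2*(e24)^2 + (100/73)^2*(e34)^2 = 400/5329*(+1) + 15625/191844*(+1) + 105625/191844*(-1) + 9216/5329*(-1) + 10000/5329*(-1) = -4 (each basis 2-blade squares to minus the product of its generators' squares); cross terms between blades sharing an index anticommute and cancel; the commuting (index-disjoint) pairs give grade-4 terms 2*c*c'*(blade product), which cancel blade by blade — e1234: 4000/5329 - 4000/5329 = 0 — confirming B is simple. So B^2 = -4.
Answer: rotation, certificate B^2 = -4. No conjugation can change B^2 = -4; the sign gives the class.


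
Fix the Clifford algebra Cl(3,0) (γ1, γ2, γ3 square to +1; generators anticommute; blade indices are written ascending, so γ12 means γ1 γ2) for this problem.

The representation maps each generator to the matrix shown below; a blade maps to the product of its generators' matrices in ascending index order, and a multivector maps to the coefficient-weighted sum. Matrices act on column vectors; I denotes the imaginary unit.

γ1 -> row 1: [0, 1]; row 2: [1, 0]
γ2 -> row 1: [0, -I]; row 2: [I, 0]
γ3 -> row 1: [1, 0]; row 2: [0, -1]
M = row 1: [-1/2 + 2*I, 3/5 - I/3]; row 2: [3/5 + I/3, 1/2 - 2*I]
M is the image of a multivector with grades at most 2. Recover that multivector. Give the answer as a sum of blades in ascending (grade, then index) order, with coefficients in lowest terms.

Method: 1, rho(γ1), rho(γ2), rho(γ3) form a trace-orthogonal basis of the 2x2 complex matrices (tr(X Y) = 2 if X = Y, else 0), so M = m0*1 + m1*rho(γ1) + m2*rho(γ2) + m3*rho(γ3) with m0 = tr(M)/2 = 0, m1 = tr(M rho(γ1))/2 = 3/5, m2 = tr(M rho(γ2))/2 = 1/3, m3 = tr(M rho(γ3))/2 = -1/2 + 2*I.
Multiplying table entries, the bivector images are rho(γ12) = I*rho(γ3), rho(γ13) = -I*rho(γ2), rho(γ23) = I*rho(γ1); with real blade coefficients the real parts of m0..m3 are the coefficients of 1, γ1, γ2, γ3 and the imaginary parts give the bivectors (γ23: Im m1, γ13: -Im m2, γ12: Im m3).
Answer: 3/5*γ1 + 1/3*γ2 - 1/2*γ3 + 2*γ12


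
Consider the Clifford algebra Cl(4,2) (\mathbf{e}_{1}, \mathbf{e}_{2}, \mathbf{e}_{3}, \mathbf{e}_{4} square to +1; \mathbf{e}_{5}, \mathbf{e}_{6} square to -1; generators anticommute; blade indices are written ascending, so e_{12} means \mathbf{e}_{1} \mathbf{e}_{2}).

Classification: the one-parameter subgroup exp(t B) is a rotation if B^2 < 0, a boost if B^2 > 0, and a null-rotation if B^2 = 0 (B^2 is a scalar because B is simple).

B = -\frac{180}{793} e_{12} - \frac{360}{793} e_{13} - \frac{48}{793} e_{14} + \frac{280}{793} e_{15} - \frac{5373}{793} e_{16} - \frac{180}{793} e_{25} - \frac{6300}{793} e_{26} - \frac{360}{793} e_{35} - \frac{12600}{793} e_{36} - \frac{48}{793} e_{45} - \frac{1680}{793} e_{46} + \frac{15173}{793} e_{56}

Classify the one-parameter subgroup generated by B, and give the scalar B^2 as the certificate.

B^2 term by term: the squares give (-\frac{180}{793})^2*(e_{12})^2 + (-\frac{360}{793})^2*(e_{13})^2 + (-\frac{48}{793})^2*(e_{14})^2 + (\frac{280}{793})^2*(e_{15})^2 + (-\frac{5373}{793})^2*(e_{16})^2 + (-\frac{180}{793})^2*(e_{25})^2 + (-\frac{6300}{793})^2*(e_{26})^2 + (-\frac{360}{793})^2*(e_{35})^2 + (-\frac{12600}{793})^2*(e_{36})^2 + (-\frac{48}{793})^2*(e_{45})^2 + (-\frac{1680}{793})^2*(e_{46})^2 + (\frac{15173}{793})^2*(e_{56})^2 = \frac{32400}{628849}*(-1) + \frac{129600}{628849}*(-1) + \frac{2304}{628849}*(-1) + \frac{78400}{628849}*(+1) + \frac{28869129}{628849}*(+1) + \frac{32400}{628849}*(+1) + \frac{39690000}{628849}*(+1) + \frac{129600}{628849}*(+1) + \frac{158760000}{628849}*(+1) + \frac{2304}{628849}*(+1) + \frac{2822400}{628849}*(+1) + \frac{230219929}{628849}*(-1) = 0 (each basis 2-blade squares to minus the product of its generators' squares); cross terms between blades sharing an index anticommute and cancel; the commuting (index-disjoint) pairs give grade-4 terms 2*c*c'*(blade product), which cancel blade by blade — e_{1235}: \frac{129600}{628849} - \frac{129600}{628849} = 0; e_{1236}: \frac{4536000}{628849} - \frac{4536000}{628849} = 0; e_{1245}: \frac{17280}{628849} - \frac{17280}{628849} = 0; e_{1246}: \frac{604800}{628849} - \frac{604800}{628849} = 0; e_{1256}: -\frac{5462280}{628849} + \frac{3528000}{628849} + \frac{1934280}{628849} = 0; e_{1345}: \frac{34560}{628849} - \frac{34560}{628849} = 0; e_{1346}: \frac{1209600}{628849} - \frac{1209600}{628849} = 0; e_{1356}: -\frac{10924560}{628849} + \frac{7056000}{628849} + \frac{3868560}{628849} = 0; e_{1456}: -\frac{1456608}{628849} + \frac{940800}{628849} + \frac{515808}{628849} = 0; e_{2356}: -\frac{4536000}{628849} + \frac{4536000}{628849} = 0; e_{2456}: -\frac{604800}{628849} + \frac{604800}{628849} = 0; e_{3456}: -\frac{1209600}{628849} + \frac{1209600}{628849} = 0 — confirming B is simple. So B^2 = 0.
Answer: null-rotation, certificate B^2 = 0. The class reads off the invariant scalar 0 directly.


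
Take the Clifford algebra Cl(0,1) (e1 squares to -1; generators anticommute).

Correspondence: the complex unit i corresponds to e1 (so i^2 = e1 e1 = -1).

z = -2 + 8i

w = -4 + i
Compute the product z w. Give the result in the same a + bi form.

In blades: z = -2 + 8*e1, w = -4 + e1.
Distribute z over w term by term (generator squares from the signature, products reordered to ascending indices): (-2)*w = 8 - 2*e1; (8*e1)*w = -8 - 32*e1.
Sum: -34*e1; translating back through the correspondence:
Answer: -34i


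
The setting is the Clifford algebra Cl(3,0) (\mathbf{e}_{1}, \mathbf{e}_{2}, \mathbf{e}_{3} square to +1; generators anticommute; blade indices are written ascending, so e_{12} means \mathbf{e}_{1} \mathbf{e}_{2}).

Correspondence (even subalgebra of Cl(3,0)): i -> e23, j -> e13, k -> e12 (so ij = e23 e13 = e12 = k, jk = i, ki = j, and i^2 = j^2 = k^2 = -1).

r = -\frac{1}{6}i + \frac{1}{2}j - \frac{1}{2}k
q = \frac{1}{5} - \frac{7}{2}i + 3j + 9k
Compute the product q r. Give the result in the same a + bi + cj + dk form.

In blades: q = \frac{1}{5} + 9 e_{12} + 3 e_{13} - \frac{7}{2} e_{23}, r = -\frac{1}{2} e_{12} + \frac{1}{2} e_{13} - \frac{1}{6} e_{23}.
Distribute q over r term by term (generator squares from the signature, products reordered to ascending indices): (\frac{1}{5})*r = -\frac{1}{10} e_{12} + \frac{1}{10} e_{13} - \frac{1}{30} e_{23}; (9 e_{12})*r = \frac{9}{2} - \frac{3}{2} e_{13} - \frac{9}{2} e_{23}; (3 e_{13})*r = -\frac{3}{2} + \frac{1}{2} e_{12} - \frac{3}{2} e_{23}; (-\frac{7}{2} e_{23})*r = -\frac{7}{12} - \frac{7}{4} e_{12} - \frac{7}{4} e_{13}.
Sum: \frac{29}{12} - \frac{27}{20} e_{12} - \frac{63}{20} e_{13} - \frac{181}{30} e_{23}; translating back through the correspondence:
Answer: \frac{29}{12} - \frac{181}{30}i - \frac{63}{20}j - \frac{27}{20}k


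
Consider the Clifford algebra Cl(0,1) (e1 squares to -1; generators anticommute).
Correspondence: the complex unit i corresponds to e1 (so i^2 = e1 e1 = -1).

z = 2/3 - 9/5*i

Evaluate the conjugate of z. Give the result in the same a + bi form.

In blades: z = 2/3 - 9/5*e1.
Conjugation here is Clifford conjugation: the scalar is fixed and the grade-1 and grade-2 blades all flip sign, giving 2/3 + 9/5*e1; translating back:
Answer: 2/3 + 9/5*i


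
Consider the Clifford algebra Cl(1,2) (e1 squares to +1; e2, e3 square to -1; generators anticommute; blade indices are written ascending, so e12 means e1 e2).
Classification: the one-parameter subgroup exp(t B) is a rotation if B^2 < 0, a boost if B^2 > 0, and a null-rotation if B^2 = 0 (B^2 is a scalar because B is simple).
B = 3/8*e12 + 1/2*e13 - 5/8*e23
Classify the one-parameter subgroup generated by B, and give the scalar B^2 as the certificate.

B^2 term by term: the squares give (3/8)^2*(e12)^2 + (1/2)^2*(e13)^2 + (-5/8)^2*(e23)^2 = 9/64*(+1) + 1/4*(+1) + 25/64*(-1) = 0 (each basis 2-blade squares to minus the product of its generators' squares); cross terms between blades sharing an index anticommute and cancel. So B^2 = 0.
Answer: null-rotation, certificate B^2 = 0. Check the certificate: B^2 = 0, and that sign is decisive whatever form B takes.


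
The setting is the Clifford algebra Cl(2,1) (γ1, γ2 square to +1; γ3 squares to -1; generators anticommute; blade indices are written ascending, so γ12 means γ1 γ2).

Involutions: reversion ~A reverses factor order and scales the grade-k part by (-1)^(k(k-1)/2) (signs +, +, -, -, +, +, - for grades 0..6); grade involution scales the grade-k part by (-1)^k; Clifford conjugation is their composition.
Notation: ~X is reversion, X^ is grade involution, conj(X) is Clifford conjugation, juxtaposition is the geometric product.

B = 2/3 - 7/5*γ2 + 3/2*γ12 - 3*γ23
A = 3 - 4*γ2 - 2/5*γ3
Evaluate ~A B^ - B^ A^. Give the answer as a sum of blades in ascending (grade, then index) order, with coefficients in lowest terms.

first term: -18/5 + 6*γ1 + 41/15*γ2 + 176/15*γ3 + 9/2*γ12 - 211/25*γ23 - 3/5*γ123
second term: 38/5 + 6*γ1 + 121/15*γ2 + 184/15*γ3 + 9/2*γ12 - 211/25*γ23 + 3/5*γ123
Answer: -56/5 - 16/3*γ2 - 8/15*γ3 - 6/5*γ123


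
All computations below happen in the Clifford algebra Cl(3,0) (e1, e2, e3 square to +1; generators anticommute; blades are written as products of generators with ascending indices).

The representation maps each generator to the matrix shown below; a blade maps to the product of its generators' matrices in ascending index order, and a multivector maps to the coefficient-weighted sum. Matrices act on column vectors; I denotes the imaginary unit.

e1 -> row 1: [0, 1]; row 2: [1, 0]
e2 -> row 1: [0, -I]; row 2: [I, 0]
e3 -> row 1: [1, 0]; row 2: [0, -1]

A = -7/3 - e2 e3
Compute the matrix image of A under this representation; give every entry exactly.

Bivector images (products of the table entries): rho(e2 e3) = rho(e2)rho(e3) = row 1: [0, I]; row 2: [I, 0].
M = (-7/3)*1 + (-1)*rho(e2 e3), summed entrywise (1 is the identity matrix):
Answer: row 1: [-7/3, -I]; row 2: [-I, -7/3]


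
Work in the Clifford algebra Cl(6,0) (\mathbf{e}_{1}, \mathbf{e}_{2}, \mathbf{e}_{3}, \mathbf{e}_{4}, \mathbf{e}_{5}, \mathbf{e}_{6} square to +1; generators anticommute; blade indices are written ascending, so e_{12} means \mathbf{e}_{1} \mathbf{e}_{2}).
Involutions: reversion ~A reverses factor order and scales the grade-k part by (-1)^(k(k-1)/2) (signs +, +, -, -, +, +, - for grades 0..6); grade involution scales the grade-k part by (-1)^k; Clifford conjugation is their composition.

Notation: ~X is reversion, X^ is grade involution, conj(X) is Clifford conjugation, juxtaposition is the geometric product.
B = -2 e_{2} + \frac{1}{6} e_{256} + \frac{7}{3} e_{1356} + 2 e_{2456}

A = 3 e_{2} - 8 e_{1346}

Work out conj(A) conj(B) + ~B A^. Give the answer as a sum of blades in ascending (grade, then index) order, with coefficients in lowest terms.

first term: -6 - \frac{56}{3} e_{45} - \frac{1}{2} e_{56} - 6 e_{456} + 16 e_{1235} - \frac{4}{3} e_{12345} + 16 e_{12346} + 7 e_{12356}
second term: 6 + \frac{56}{3} e_{45} + \frac{1}{2} e_{56} + 6 e_{456} + 16 e_{1235} - \frac{4}{3} e_{12345} - 16 e_{12346} + 7 e_{12356}
Answer: 32 e_{1235} - \frac{8}{3} e_{12345} + 14 e_{12356}


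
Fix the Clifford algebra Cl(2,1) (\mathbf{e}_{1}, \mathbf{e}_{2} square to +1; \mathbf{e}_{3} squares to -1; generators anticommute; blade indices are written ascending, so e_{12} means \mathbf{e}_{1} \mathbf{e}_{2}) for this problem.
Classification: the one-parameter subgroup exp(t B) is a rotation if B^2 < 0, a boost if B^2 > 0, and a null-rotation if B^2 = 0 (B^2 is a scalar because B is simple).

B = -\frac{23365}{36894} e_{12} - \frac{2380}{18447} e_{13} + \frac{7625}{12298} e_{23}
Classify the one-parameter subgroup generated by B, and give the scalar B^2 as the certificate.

B^2 term by term: the squares give (-\frac{23365}{36894})^2*(e_{12})^2 + (-\frac{2380}{18447})^2*(e_{13})^2 + (\frac{7625}{12298})^2*(e_{23})^2 = \frac{545923225}{1361167236}*(-1) + \frac{5664400}{340291809}*(+1) + \frac{58140625}{151240804}*(+1) = 0 (each basis 2-blade squares to minus the product of its generators' squares); cross terms between blades sharing an index anticommute and cancel. So B^2 = 0.
Answer: null-rotation, certificate B^2 = 0. The scalar 0 is the complete invariant here: its sign names the subgroup type.


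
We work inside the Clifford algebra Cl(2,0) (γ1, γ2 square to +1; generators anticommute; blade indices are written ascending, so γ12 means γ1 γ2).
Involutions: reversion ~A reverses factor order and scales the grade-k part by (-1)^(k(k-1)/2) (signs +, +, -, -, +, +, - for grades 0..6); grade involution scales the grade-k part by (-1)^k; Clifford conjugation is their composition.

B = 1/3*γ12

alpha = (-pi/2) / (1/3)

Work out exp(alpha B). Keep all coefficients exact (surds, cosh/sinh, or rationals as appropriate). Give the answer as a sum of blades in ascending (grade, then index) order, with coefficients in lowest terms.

B^2 = (1/3)^2*(γ12)^2 = 1/9*(-1) = -1/9 (a basis 2-blade squares to minus the product of its generators' squares).
B^2 = -1/9 — the series telescopes trigonometrically here: l = 1/3, alpha*l = -pi/2, so exp(alpha B) = cos(-pi/2) + (sin(-pi/2)/(1/3))*B = 0 + (-3)*B.
Answer: -γ12


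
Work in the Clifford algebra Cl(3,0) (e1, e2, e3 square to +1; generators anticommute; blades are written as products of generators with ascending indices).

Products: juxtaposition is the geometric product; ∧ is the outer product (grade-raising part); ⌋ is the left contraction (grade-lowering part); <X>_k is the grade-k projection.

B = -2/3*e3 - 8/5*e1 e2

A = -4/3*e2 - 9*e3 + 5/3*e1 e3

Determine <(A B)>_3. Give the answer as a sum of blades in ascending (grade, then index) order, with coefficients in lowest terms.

step 1: 6 - 146/45*e1 - 16/9*e2 e3 + 72/5*e1 e2 e3
step 2: 72/5*e1 e2 e3
Answer: 72/5*e1 e2 e3


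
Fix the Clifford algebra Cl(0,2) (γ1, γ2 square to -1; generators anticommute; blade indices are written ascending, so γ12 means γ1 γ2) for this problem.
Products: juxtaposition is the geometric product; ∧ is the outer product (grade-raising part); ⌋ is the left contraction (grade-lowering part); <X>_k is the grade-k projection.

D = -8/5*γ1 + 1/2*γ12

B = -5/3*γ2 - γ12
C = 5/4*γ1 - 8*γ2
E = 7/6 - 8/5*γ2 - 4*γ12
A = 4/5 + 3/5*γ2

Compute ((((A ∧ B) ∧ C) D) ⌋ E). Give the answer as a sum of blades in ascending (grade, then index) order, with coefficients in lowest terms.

step 1: -4/3*γ2 - 4/5*γ12
step 2: 5/3*γ12
step 3: -5/6 - 8/3*γ2
step 4: -943/180 + 32/3*γ1 + 4/3*γ2 + 10/3*γ12
Answer: -943/180 + 32/3*γ1 + 4/3*γ2 + 10/3*γ12


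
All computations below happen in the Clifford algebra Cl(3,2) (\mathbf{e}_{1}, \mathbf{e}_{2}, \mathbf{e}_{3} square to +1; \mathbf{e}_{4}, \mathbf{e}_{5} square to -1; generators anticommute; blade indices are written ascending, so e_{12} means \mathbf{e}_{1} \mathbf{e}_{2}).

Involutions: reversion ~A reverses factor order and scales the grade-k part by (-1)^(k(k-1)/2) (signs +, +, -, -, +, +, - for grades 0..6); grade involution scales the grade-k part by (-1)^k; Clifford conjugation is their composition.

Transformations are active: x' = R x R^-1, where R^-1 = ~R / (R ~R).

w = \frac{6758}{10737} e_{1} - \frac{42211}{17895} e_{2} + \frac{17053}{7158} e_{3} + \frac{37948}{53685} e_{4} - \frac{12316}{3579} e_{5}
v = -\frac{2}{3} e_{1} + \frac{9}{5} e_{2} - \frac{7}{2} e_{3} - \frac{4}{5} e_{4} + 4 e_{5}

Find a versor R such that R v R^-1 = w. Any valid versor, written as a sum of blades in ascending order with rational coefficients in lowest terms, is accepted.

The midline construction: v and w both square to -\frac{127}{180}, so reflecting in their sum -\frac{400}{10737} e_{1} - \frac{2000}{3579} e_{2} - \frac{4000}{3579} e_{3} - \frac{1000}{10737} e_{4} + \frac{2000}{3579} e_{5} exchanges them.
Answer: -\frac{400}{10737} e_{1} - \frac{2000}{3579} e_{2} - \frac{4000}{3579} e_{3} - \frac{1000}{10737} e_{4} + \frac{2000}{3579} e_{5}


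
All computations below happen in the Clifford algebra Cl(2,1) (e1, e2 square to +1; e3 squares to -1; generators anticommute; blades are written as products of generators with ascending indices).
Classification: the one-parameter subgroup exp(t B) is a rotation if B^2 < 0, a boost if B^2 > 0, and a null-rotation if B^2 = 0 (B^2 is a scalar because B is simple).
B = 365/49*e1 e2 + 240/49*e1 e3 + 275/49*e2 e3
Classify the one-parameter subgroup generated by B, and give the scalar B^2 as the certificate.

B^2 term by term: the squares give (365/49)^2*(e1 e2)^2 + (240/49)^2*(e1 e3)^2 + (275/49)^2*(e2 e3)^2 = 133225/2401*(-1) + 57600/2401*(+1) + 75625/2401*(+1) = 0 (each basis 2-blade squares to minus the product of its generators' squares); cross terms between blades sharing an index anticommute and cancel. So B^2 = 0.
Answer: null-rotation, certificate B^2 = 0. Because 0 is invariant under every versor sandwich, the classification follows from its sign alone.


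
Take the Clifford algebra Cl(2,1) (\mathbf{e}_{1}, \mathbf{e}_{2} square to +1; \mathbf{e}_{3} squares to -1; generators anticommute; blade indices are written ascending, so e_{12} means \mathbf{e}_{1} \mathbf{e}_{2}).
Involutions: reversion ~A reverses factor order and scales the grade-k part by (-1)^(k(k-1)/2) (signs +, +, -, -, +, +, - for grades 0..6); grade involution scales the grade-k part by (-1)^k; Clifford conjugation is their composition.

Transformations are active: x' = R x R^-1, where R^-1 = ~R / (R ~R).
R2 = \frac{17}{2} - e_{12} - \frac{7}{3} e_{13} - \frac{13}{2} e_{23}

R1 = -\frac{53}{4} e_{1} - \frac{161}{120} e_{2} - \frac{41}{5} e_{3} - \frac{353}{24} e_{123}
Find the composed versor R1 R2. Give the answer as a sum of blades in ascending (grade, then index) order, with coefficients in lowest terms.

Distribute over the terms of R1 (each basis-blade product reordered to ascending indices, repeated generators contracted through their squares):
(-\frac{53}{4} e_{1}) R2 = -\frac{901}{8} e_{1} + \frac{53}{4} e_{2} + \frac{371}{12} e_{3} + \frac{689}{8} e_{123}
(-\frac{161}{120} e_{2}) R2 = -\frac{161}{120} e_{1} - \frac{2737}{240} e_{2} + \frac{2093}{240} e_{3} - \frac{1127}{360} e_{123}
(-\frac{41}{5} e_{3}) R2 = \frac{287}{15} e_{1} + \frac{533}{10} e_{2} - \frac{697}{10} e_{3} + \frac{41}{5} e_{123}
(-\frac{353}{24} e_{123}) R2 = \frac{4589}{48} e_{1} - \frac{2471}{72} e_{2} - \frac{353}{24} e_{3} - \frac{6001}{48} e_{123}
Summing the partial products and collecting blades:
Answer: \frac{37}{48} e_{1} + \frac{2999}{144} e_{2} - \frac{2149}{48} e_{3} - \frac{4871}{144} e_{123}


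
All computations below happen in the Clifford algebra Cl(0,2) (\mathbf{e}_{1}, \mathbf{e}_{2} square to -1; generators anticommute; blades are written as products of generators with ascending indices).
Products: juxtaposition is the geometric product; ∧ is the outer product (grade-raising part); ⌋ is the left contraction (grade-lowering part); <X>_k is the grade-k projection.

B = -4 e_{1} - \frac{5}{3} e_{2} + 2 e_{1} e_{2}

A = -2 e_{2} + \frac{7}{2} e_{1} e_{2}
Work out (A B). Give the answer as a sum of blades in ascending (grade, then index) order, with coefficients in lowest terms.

step 1: -\frac{31}{3} + \frac{11}{6} e_{1} - 14 e_{2} - 8 e_{1} e_{2}
Answer: -\frac{31}{3} + \frac{11}{6} e_{1} - 14 e_{2} - 8 e_{1} e_{2}


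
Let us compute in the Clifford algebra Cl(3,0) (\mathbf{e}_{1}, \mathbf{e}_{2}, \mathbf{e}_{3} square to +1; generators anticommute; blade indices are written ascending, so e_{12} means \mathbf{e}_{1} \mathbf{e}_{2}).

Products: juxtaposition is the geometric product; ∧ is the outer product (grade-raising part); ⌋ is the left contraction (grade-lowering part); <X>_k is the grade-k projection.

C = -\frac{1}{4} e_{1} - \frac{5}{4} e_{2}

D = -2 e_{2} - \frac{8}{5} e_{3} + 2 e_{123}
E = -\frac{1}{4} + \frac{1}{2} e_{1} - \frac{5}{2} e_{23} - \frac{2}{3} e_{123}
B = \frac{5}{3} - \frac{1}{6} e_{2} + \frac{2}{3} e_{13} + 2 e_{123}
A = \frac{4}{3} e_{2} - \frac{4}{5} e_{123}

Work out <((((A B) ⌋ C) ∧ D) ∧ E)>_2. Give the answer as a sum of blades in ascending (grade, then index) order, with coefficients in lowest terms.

step 1: \frac{62}{45} + \frac{76}{45} e_{2} - \frac{14}{5} e_{13} - \frac{20}{9} e_{123}
step 2: -\frac{19}{9} - \frac{31}{90} e_{1} - \frac{31}{18} e_{2}
step 3: \frac{38}{9} e_{2} + \frac{152}{45} e_{3} + \frac{31}{45} e_{12} + \frac{124}{225} e_{13} + \frac{124}{45} e_{23} - \frac{38}{9} e_{123}
step 4: -\frac{19}{18} e_{2} - \frac{38}{45} e_{3} - \frac{137}{60} e_{12} - \frac{137}{75} e_{13} - \frac{31}{45} e_{23} + \frac{73}{30} e_{123}
step 5: -\frac{137}{60} e_{12} - \frac{137}{75} e_{13} - \frac{31}{45} e_{23}
Answer: -\frac{137}{60} e_{12} - \frac{137}{75} e_{13} - \frac{31}{45} e_{23}


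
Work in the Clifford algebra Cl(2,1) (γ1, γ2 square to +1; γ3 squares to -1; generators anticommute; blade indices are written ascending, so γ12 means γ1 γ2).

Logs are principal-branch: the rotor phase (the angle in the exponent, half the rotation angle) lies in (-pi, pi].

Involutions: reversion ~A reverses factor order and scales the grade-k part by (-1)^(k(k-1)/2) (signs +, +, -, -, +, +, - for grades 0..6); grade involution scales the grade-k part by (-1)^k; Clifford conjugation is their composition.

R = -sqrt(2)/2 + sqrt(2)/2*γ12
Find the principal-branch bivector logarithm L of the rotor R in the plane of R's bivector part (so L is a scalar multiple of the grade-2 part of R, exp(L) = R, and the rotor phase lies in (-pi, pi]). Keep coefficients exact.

The scalar part of R is -sqrt(2)/2, which pins the rotor phase on the principal branch; dividing the bivector part by the sine of that phase recovers the unit plane, and L is the phase times that plane.
Concretely: cos(phase) = -sqrt(2)/2 gives phase = ±3*pi/4, and since phase/sin(phase) is even the sign is immaterial: L = (phase/sin(phase)) * <R>_2 = (3*sqrt(2)*pi/4) * <R>_2.
Answer: 3*pi/4*γ12


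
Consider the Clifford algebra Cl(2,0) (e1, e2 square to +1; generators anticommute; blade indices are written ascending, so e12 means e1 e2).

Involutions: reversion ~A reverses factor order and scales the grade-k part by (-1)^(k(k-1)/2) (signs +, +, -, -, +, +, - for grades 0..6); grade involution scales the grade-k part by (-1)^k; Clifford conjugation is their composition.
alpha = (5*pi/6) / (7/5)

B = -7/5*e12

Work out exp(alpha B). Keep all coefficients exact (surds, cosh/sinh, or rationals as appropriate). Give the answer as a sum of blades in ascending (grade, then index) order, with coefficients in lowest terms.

B^2 = (-7/5)^2*(e12)^2 = 49/25*(-1) = -49/25 (a basis 2-blade squares to minus the product of its generators' squares).
B^2 = -49/25 — the negative square puts this in the circular regime; l = 7/5, alpha*l = 5*pi/6, so exp(alpha B) = cos(5*pi/6) + (sin(5*pi/6)/(7/5))*B = -sqrt(3)/2 + (5/14)*B.
Answer: -sqrt(3)/2 - 1/2*e12
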